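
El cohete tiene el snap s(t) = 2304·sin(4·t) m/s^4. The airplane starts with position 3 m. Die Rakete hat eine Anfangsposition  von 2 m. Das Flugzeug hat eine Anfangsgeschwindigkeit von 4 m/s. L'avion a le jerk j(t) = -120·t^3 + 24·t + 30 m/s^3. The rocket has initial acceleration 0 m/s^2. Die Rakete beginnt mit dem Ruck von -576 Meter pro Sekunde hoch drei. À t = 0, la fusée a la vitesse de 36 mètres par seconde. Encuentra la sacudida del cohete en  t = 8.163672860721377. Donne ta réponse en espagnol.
Necesitamos integrar nuestra ecuación del snap s(t) = 2304·sin(4·t) 1 vez. Integrando el snap y usando la condición inicial j(0) = -576, obtenemos j(t) = -576·cos(4·t). Tenemos la sacudida j(t) = -576·cos(4·t). Sustituyendo t = 8.163672860721377: j(8.163672860721377) = -187.755360548996.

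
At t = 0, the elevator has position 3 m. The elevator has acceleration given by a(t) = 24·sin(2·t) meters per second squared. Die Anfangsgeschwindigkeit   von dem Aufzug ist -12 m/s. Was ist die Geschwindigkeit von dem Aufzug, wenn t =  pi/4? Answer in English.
We must find the antiderivative of our acceleration equation a(t) = 24·sin(2·t) 1 time. The antiderivative of acceleration, with v(0) = -12, gives velocity: v(t) = -12·cos(2·t). From the given velocity equation v(t) = -12·cos(2·t), we substitute t = pi/4 to get v = 0.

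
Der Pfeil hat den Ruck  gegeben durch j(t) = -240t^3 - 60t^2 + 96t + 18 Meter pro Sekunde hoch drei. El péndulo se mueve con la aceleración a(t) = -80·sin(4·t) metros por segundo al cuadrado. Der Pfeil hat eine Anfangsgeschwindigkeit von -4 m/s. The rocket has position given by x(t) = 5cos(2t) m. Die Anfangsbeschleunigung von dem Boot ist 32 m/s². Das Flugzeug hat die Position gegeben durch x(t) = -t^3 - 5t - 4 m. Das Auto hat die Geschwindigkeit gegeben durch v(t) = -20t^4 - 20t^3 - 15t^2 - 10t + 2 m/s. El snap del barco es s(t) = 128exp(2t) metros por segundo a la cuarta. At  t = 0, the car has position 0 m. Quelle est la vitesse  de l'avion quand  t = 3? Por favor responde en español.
Para resolver esto, necesitamos tomar 1 derivada de nuestra ecuación de la posición x(t) = -t^3 - 5·t - 4. Derivando la posición, obtenemos la velocidad: v(t) = -3·t^2 - 5. De la ecuación de la velocidad v(t) = -3·t^2 - 5, sustituimos t = 3 para obtener v = -32.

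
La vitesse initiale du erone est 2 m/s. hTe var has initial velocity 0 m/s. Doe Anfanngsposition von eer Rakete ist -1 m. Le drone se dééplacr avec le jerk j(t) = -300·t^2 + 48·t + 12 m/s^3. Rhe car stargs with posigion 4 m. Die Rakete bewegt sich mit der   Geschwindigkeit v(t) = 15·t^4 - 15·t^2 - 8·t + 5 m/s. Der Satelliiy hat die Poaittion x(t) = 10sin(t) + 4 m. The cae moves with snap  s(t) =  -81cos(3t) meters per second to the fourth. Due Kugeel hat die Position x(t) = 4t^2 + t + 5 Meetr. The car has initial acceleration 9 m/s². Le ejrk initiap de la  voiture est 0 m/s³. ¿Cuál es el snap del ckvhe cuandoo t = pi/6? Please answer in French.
En utilisant s(t) = -81·cos(3·t) et en substituant t = pi/6, nous trouvons s = 0.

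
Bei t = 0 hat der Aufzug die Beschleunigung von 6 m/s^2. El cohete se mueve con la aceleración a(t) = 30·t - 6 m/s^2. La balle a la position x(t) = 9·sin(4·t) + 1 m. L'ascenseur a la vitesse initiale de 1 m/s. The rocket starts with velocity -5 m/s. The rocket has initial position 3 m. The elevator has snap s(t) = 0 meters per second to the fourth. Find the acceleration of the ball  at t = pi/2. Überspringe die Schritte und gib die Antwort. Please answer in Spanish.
a(pi/2) = 0.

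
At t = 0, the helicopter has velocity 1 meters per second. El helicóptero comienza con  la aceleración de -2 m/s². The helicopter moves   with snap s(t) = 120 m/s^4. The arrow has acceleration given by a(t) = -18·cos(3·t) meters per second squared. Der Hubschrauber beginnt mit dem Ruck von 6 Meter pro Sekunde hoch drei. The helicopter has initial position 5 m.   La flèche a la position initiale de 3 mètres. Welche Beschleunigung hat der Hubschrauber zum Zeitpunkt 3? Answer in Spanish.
Debemos encontrar la antiderivada de nuestra ecuación del snap s(t) = 120 2 veces. Tomando ∫s(t)dt y aplicando j(0) = 6, encontramos j(t) = 120·t + 6. La integral de la sacudida, con a(0) = -2, da la aceleración: a(t) = 60·t^2 + 6·t - 2. Tenemos la aceleración a(t) = 60·t^2 + 6·t - 2. Sustituyendo t = 3: a(3) = 556.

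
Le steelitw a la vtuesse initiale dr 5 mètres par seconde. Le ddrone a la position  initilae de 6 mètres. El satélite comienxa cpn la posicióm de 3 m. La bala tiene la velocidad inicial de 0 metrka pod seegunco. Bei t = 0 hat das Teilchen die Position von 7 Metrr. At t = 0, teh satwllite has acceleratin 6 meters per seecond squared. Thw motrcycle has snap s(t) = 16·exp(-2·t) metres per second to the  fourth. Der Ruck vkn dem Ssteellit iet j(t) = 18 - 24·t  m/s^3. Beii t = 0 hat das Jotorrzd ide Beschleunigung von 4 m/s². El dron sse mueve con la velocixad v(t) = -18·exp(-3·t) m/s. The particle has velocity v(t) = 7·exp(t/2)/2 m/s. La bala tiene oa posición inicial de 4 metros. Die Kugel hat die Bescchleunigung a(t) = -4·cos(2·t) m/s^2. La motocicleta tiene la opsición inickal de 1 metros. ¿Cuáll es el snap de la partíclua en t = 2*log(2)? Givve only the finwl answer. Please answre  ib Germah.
Bei t = 2*log(2), s = 7/8.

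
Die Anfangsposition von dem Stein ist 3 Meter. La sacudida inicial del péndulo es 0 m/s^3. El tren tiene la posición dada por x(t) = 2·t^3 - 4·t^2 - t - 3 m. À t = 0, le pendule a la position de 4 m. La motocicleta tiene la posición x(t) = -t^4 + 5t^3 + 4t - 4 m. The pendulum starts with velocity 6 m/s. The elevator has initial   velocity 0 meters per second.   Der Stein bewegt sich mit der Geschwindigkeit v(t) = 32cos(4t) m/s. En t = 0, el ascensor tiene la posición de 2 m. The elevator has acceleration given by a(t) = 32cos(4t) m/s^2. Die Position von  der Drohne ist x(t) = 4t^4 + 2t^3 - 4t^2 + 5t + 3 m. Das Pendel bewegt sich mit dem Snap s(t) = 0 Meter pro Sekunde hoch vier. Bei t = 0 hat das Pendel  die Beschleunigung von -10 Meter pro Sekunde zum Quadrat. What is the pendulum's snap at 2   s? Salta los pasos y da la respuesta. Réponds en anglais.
The snap at t = 2 is s = 0.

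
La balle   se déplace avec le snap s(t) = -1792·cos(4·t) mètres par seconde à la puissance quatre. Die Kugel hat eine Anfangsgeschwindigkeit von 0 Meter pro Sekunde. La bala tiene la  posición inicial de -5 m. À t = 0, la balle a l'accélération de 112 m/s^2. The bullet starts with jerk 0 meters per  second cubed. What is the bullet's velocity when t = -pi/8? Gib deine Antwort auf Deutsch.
Wir müssen das Integral unserer Gleichung für den Snap s(t) = -1792·cos(4·t) 3-mal finden. Mit ∫s(t)dt und Anwendung von j(0) = 0, finden wir j(t) = -448·sin(4·t). Die Stammfunktion von dem Ruck ist die Beschleunigung. Mit a(0) = 112 erhalten wir a(t) = 112·cos(4·t). Mit ∫a(t)dt und Anwendung von v(0) = 0, finden wir v(t) = 28·sin(4·t). Mit v(t) = 28·sin(4·t) und Einsetzen von t = -pi/8, finden wir v = -28.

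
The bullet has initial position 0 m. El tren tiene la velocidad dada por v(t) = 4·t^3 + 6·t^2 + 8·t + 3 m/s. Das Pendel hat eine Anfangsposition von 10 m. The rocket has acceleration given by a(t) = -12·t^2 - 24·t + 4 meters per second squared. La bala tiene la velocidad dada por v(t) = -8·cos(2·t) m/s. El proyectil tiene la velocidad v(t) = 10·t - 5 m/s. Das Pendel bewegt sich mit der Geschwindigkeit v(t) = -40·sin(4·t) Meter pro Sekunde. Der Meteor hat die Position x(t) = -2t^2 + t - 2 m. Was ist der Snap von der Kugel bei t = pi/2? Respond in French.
Pour résoudre ceci, nous devons prendre 3 dérivées de notre équation de la vitesse v(t) = -8·cos(2·t). La dérivée de la vitesse donne l'accélération: a(t) = 16·sin(2·t). La dérivée de l'accélération donne le jerk: j(t) = 32·cos(2·t). En dérivant le jerk, nous obtenons le snap: s(t) = -64·sin(2·t). Nous avons le snap s(t) = -64·sin(2·t). En substituant t = pi/2: s(pi/2) = 0.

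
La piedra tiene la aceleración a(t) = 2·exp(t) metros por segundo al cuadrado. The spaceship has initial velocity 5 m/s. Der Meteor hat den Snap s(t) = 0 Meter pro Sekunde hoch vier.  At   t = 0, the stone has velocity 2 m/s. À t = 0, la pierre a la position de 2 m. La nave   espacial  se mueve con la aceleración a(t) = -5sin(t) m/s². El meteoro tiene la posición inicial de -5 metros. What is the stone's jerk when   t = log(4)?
Starting from acceleration a(t) = 2·exp(t), we take 1 derivative. Differentiating acceleration, we get jerk: j(t) = 2·exp(t). Using j(t) = 2·exp(t) and substituting t = log(4), we find j = 8.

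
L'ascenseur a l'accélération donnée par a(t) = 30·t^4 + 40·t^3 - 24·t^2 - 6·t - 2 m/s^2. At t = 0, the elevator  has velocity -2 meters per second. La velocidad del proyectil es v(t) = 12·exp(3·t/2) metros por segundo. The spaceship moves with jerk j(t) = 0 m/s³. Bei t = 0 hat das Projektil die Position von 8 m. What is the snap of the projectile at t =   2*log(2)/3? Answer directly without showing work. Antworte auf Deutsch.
Bei t = 2*log(2)/3, s = 81.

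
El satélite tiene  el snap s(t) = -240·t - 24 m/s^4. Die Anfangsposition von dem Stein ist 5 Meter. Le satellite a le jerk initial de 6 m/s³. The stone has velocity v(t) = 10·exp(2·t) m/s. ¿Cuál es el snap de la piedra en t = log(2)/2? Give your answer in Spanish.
Para resolver esto, necesitamos tomar 3 derivadas de nuestra ecuación de la velocidad v(t) = 10·exp(2·t). Derivando la velocidad, obtenemos la aceleración: a(t) = 20·exp(2·t). Tomando d/dt de a(t), encontramos j(t) = 40·exp(2·t). Derivando la sacudida, obtenemos el snap: s(t) = 80·exp(2·t). De la ecuación del snap s(t) = 80·exp(2·t), sustituimos t = log(2)/2 para obtener s = 160.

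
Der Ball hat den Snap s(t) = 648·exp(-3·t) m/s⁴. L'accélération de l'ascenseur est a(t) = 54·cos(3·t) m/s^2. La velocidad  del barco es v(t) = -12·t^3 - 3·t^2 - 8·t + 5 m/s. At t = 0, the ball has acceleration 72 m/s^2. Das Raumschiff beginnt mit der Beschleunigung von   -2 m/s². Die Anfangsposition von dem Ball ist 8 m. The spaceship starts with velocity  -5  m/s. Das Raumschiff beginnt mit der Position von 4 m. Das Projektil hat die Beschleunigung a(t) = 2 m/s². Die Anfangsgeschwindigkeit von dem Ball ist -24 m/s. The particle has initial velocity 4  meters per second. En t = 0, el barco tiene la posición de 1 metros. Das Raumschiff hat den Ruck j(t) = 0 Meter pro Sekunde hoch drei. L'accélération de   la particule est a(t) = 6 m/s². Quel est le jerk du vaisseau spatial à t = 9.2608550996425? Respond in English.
We have jerk j(t) = 0. Substituting t = 9.2608550996425: j(9.2608550996425) = 0.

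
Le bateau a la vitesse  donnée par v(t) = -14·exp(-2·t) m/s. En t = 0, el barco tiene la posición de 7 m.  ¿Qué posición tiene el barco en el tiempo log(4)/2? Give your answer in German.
Ausgehend von der Geschwindigkeit v(t) = -14·exp(-2·t), nehmen wir 1 Stammfunktion. Mit ∫v(t)dt und Anwendung von x(0) = 7, finden wir x(t) = 7·exp(-2·t). Aus der Gleichung für die Position x(t) = 7·exp(-2·t), setzen wir t = log(4)/2 ein und erhalten x = 7/4.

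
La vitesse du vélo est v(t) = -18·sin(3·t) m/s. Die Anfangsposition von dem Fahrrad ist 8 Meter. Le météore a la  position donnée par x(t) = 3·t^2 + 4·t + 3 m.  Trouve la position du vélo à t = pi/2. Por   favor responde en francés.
Pour résoudre ceci, nous devons prendre 1 primitive de notre équation de la vitesse v(t) = -18·sin(3·t). En intégrant la vitesse et en utilisant la condition initiale x(0) = 8, nous obtenons x(t) = 6·cos(3·t) + 2. En utilisant x(t) = 6·cos(3·t) + 2 et en substituant t = pi/2, nous trouvons x = 2.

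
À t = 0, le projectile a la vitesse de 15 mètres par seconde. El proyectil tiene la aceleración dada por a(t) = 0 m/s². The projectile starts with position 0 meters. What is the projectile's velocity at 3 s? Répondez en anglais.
To find the answer, we compute 1 antiderivative of a(t) = 0. Integrating acceleration and using the initial condition v(0) = 15, we get v(t) = 15. Using v(t) = 15 and substituting t = 3, we find v = 15.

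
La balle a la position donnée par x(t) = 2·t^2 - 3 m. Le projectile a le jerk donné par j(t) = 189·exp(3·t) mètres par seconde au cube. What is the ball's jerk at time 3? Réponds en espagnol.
Partiendo de la posición x(t) = 2·t^2 - 3, tomamos 3 derivadas. Derivando la posición, obtenemos la velocidad: v(t) = 4·t. La derivada de la velocidad da la aceleración: a(t) = 4. Tomando d/dt de a(t), encontramos j(t) = 0. De la ecuación de la sacudida j(t) = 0, sustituimos t = 3 para obtener j = 0.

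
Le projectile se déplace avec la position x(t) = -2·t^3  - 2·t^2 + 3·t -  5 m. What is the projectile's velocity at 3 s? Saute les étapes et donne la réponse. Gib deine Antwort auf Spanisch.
La velocidad en t = 3 es v = -63.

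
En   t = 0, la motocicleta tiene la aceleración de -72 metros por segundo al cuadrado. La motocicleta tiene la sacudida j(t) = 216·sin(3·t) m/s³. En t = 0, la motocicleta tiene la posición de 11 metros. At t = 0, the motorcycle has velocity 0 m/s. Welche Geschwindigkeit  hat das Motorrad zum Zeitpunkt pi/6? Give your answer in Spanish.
Partiendo de la sacudida j(t) = 216·sin(3·t), tomamos 2 antiderivadas. Tomando ∫j(t)dt y aplicando a(0) = -72, encontramos a(t) = -72·cos(3·t). La integral de la aceleración es la velocidad. Usando v(0) = 0, obtenemos v(t) = -24·sin(3·t). Usando v(t) = -24·sin(3·t) y sustituyendo t = pi/6, encontramos v = -24.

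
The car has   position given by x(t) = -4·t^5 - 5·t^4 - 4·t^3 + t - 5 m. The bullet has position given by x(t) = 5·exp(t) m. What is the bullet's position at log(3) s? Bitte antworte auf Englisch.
Using x(t) = 5·exp(t) and substituting t = log(3), we find x = 15.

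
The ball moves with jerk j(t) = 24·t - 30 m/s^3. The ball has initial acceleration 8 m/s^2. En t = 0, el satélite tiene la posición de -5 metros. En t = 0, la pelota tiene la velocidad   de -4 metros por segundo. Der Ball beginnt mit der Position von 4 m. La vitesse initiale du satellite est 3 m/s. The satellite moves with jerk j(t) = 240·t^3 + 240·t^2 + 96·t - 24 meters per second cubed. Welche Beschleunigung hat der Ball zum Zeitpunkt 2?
Wir müssen das Integral unserer Gleichung für den Ruck j(t) = 24·t - 30 1-mal finden. Mit ∫j(t)dt und Anwendung von a(0) = 8, finden wir a(t) = 12·t^2 - 30·t + 8. Aus der Gleichung für die Beschleunigung a(t) = 12·t^2 - 30·t + 8, setzen wir t = 2 ein und erhalten a = -4.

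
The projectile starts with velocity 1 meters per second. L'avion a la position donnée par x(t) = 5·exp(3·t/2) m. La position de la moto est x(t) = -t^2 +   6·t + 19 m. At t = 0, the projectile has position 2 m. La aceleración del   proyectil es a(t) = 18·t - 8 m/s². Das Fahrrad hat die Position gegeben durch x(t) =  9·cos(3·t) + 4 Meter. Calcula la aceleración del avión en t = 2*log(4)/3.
Partiendo de la posición x(t) = 5·exp(3·t/2), tomamos 2 derivadas. Tomando d/dt de x(t), encontramos v(t) = 15·exp(3·t/2)/2. Derivando la velocidad, obtenemos la aceleración: a(t) = 45·exp(3·t/2)/4. Usando a(t) = 45·exp(3·t/2)/4 y sustituyendo t = 2*log(4)/3, encontramos a = 45.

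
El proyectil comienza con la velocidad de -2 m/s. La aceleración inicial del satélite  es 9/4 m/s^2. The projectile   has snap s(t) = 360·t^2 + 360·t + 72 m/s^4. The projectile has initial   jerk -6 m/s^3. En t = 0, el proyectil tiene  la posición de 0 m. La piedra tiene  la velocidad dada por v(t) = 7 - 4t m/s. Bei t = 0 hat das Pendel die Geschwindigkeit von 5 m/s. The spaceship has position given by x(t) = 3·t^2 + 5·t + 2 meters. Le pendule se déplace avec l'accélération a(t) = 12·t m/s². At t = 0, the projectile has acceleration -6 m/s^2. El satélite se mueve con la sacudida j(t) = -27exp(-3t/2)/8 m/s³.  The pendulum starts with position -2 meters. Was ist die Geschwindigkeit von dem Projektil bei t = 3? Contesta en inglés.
We need to integrate our snap equation s(t) = 360·t^2 + 360·t + 72 3 times. The antiderivative of snap, with j(0) = -6, gives jerk: j(t) = 120·t^3 + 180·t^2 + 72·t - 6. The antiderivative of jerk is acceleration. Using a(0) = -6, we get a(t) = 30·t^4 + 60·t^3 + 36·t^2 - 6·t - 6. The antiderivative of acceleration, with v(0) = -2, gives velocity: v(t) = 6·t^5 + 15·t^4 + 12·t^3 - 3·t^2 - 6·t - 2. Using v(t) = 6·t^5 + 15·t^4 + 12·t^3 - 3·t^2 - 6·t - 2 and substituting t = 3, we find v = 2950.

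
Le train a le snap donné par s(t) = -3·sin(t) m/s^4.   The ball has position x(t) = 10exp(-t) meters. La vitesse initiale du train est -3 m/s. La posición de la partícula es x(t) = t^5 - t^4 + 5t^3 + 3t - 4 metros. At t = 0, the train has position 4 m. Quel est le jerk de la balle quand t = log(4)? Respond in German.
Wir müssen unsere Gleichung für die Position x(t) = 10·exp(-t) 3-mal ableiten. Die Ableitung von der Position ergibt die Geschwindigkeit: v(t) = -10·exp(-t). Die Ableitung von der Geschwindigkeit ergibt die Beschleunigung: a(t) = 10·exp(-t). Durch Ableiten von der Beschleunigung erhalten wir den Ruck: j(t) = -10·exp(-t). Mit j(t) = -10·exp(-t) und Einsetzen von t = log(4), finden wir j = -5/2.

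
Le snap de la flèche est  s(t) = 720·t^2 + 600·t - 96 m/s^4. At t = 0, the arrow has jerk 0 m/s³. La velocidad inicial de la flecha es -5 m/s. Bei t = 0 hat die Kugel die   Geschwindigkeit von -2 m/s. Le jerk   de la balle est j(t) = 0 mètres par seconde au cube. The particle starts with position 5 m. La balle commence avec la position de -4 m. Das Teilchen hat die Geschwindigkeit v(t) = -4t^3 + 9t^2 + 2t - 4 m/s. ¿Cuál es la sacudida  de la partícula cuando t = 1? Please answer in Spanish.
Partiendo de la velocidad v(t) = -4·t^3 + 9·t^2 + 2·t - 4, tomamos 2 derivadas. Tomando d/dt de v(t), encontramos a(t) = -12·t^2 + 18·t + 2. Tomando d/dt de a(t), encontramos j(t) = 18 - 24·t. De la ecuación de la sacudida j(t) = 18 - 24·t, sustituimos t = 1 para obtener j = -6.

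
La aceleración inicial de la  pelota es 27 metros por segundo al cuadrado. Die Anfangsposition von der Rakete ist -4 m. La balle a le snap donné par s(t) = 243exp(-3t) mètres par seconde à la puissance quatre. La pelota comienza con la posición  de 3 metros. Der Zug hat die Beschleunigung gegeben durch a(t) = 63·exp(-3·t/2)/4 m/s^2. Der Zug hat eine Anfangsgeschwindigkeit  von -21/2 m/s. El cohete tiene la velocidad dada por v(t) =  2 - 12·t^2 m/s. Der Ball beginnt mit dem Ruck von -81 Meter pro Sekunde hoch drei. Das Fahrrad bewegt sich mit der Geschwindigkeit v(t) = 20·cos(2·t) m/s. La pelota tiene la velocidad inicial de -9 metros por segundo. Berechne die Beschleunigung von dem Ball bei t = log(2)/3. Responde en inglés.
We need to integrate our snap equation s(t) = 243·exp(-3·t) 2 times. Taking ∫s(t)dt and applying j(0) = -81, we find j(t) = -81·exp(-3·t). The antiderivative of jerk is acceleration. Using a(0) = 27, we get a(t) = 27·exp(-3·t). We have acceleration a(t) = 27·exp(-3·t). Substituting t = log(2)/3: a(log(2)/3) = 27/2.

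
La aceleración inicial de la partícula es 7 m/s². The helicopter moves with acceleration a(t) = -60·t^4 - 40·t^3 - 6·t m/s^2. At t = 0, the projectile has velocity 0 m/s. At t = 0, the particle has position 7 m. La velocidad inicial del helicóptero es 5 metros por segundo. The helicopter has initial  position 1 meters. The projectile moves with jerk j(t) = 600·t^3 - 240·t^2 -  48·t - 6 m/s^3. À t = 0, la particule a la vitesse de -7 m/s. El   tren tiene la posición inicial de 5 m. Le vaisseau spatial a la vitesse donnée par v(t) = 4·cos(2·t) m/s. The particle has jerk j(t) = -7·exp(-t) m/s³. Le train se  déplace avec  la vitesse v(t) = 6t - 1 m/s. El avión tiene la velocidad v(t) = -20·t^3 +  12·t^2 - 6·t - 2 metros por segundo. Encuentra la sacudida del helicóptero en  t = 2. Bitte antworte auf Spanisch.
Debemos derivar nuestra ecuación de la aceleración a(t) = -60·t^4 - 40·t^3 - 6·t 1 vez. Derivando la aceleración, obtenemos la sacudida: j(t) = -240·t^3 - 120·t^2 - 6. Usando j(t) = -240·t^3 - 120·t^2 - 6 y sustituyendo t = 2, encontramos j = -2406.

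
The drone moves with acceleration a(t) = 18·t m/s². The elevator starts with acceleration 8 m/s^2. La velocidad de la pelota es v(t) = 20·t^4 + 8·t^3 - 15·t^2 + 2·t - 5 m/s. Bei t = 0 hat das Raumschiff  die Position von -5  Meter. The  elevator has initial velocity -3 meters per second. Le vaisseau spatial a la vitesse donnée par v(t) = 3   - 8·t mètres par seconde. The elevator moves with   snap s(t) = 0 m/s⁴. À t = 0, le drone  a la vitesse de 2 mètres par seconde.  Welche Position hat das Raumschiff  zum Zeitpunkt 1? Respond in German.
Ausgehend von der Geschwindigkeit v(t) = 3 - 8·t, nehmen wir 1 Stammfunktion. Mit ∫v(t)dt und Anwendung von x(0) = -5, finden wir x(t) = -4·t^2 + 3·t - 5. Aus der Gleichung für die Position x(t) = -4·t^2 + 3·t - 5, setzen wir t = 1 ein und erhalten x = -6.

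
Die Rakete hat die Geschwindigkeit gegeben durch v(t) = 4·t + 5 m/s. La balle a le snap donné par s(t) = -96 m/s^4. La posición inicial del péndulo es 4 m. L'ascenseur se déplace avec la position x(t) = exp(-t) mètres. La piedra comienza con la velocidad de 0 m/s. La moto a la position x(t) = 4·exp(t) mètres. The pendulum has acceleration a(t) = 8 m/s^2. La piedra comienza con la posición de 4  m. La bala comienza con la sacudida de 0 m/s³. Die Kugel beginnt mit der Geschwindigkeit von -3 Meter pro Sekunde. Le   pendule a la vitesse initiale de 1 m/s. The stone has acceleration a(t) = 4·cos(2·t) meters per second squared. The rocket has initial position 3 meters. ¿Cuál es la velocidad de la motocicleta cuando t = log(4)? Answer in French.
Nous devons dériver notre équation de la position x(t) = 4·exp(t) 1 fois. La dérivée de la position donne la vitesse: v(t) = 4·exp(t). En utilisant v(t) = 4·exp(t) et en substituant t = log(4), nous trouvons v = 16.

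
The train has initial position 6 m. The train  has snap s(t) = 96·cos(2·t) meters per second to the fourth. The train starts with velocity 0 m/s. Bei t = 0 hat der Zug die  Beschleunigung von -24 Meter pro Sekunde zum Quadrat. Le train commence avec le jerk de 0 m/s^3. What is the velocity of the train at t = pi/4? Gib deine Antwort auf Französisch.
Nous devons trouver la primitive de notre équation du snap s(t) = 96·cos(2·t) 3 fois. L'intégrale du snap est le jerk. En utilisant j(0) = 0, nous obtenons j(t) = 48·sin(2·t). En prenant ∫j(t)dt et en appliquant a(0) = -24, nous trouvons a(t) = -24·cos(2·t). En intégrant l'accélération et en utilisant la condition initiale v(0) = 0, nous obtenons v(t) = -12·sin(2·t). De l'équation de la vitesse v(t) = -12·sin(2·t), nous substituons t = pi/4 pour obtenir v = -12.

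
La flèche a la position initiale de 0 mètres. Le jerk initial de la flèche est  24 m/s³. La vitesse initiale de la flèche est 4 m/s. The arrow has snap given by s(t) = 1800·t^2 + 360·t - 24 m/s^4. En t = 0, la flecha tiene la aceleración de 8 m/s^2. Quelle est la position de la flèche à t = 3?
Pour résoudre ceci, nous devons prendre 4 intégrales de notre équation du snap s(t) = 1800·t^2 + 360·t - 24. L'intégrale du snap, avec j(0) = 24, donne le jerk: j(t) = 600·t^3 + 180·t^2 - 24·t + 24. En intégrant le jerk et en utilisant la condition initiale a(0) = 8, nous obtenons a(t) = 150·t^4 + 60·t^3 - 12·t^2 + 24·t + 8. En intégrant l'accélération et en utilisant la condition initiale v(0) = 4, nous obtenons v(t) = 30·t^5 + 15·t^4 - 4·t^3 + 12·t^2 + 8·t + 4. La primitive de la vitesse, avec x(0) = 0, donne la position: x(t) = 5·t^6 + 3·t^5 - t^4 + 4·t^3 + 4·t^2 + 4·t. De l'équation de la position x(t) = 5·t^6 + 3·t^5 - t^4 + 4·t^3 + 4·t^2 + 4·t, nous substituons t = 3 pour obtenir x = 4449.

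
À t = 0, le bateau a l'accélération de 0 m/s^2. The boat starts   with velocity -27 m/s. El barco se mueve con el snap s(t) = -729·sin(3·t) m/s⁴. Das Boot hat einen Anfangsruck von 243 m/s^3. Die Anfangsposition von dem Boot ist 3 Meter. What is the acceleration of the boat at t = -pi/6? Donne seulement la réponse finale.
a(-pi/6) = -81.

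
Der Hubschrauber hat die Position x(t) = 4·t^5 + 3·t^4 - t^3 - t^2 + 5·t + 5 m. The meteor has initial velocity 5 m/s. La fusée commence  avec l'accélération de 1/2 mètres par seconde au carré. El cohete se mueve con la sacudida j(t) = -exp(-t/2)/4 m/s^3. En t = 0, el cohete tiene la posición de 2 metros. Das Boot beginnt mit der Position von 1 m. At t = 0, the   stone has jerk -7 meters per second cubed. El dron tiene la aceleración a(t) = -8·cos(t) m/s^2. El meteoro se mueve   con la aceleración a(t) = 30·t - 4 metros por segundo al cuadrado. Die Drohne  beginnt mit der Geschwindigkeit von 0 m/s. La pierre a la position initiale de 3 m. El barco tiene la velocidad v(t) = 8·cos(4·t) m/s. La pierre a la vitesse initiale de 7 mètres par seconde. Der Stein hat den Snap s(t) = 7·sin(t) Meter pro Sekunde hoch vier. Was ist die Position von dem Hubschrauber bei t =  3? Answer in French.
En utilisant x(t) = 4·t^5 + 3·t^4 - t^3 - t^2 + 5·t + 5 et en substituant t = 3, nous trouvons x = 1199.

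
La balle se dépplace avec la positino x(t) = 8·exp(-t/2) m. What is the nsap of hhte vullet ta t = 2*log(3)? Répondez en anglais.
We must differentiate our position equation x(t) = 8·exp(-t/2) 4 times. Taking d/dt of x(t), we find v(t) = -4·exp(-t/2). Differentiating velocity, we get acceleration: a(t) = 2·exp(-t/2). Taking d/dt of a(t), we find j(t) = -exp(-t/2). Taking d/dt of j(t), we find s(t) = exp(-t/2)/2. We have snap s(t) = exp(-t/2)/2. Substituting t = 2*log(3): s(2*log(3)) = 1/6.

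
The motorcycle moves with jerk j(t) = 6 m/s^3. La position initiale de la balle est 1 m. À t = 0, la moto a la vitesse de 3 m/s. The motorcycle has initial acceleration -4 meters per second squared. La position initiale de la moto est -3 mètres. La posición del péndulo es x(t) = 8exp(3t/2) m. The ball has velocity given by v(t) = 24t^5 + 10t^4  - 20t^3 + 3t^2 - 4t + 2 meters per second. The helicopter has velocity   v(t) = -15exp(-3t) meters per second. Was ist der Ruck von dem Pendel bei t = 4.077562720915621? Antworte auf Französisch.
Pour résoudre ceci, nous devons prendre 3 dérivées de notre équation de la position x(t) = 8·exp(3·t/2). En prenant d/dt de x(t), nous trouvons v(t) = 12·exp(3·t/2). La dérivée de la vitesse donne l'accélération: a(t) = 18·exp(3·t/2). La dérivée de l'accélération donne le jerk: j(t) = 27·exp(3·t/2). Nous avons le jerk j(t) = 27·exp(3·t/2). En substituant t = 4.077562720915621: j(4.077562720915621) = 12236.5291218609.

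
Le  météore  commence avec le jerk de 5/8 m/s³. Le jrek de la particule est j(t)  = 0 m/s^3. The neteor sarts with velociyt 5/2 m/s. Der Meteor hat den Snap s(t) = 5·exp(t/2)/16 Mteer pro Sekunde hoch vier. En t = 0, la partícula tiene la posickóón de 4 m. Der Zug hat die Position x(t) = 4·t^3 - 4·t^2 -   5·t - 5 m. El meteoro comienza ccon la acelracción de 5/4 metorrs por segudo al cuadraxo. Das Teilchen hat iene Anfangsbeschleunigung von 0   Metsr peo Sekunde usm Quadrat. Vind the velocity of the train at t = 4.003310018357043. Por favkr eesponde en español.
Partiendo de la posición x(t) = 4·t^3 - 4·t^2 - 5·t - 5, tomamos 1 derivada. Tomando d/dt de x(t), encontramos v(t) = 12·t^2 - 8·t - 5. Tenemos la velocidad v(t) = 12·t^2 - 8·t - 5. Sustituyendo t = 4.003310018357043: v(4.003310018357043) = 155.291413090078.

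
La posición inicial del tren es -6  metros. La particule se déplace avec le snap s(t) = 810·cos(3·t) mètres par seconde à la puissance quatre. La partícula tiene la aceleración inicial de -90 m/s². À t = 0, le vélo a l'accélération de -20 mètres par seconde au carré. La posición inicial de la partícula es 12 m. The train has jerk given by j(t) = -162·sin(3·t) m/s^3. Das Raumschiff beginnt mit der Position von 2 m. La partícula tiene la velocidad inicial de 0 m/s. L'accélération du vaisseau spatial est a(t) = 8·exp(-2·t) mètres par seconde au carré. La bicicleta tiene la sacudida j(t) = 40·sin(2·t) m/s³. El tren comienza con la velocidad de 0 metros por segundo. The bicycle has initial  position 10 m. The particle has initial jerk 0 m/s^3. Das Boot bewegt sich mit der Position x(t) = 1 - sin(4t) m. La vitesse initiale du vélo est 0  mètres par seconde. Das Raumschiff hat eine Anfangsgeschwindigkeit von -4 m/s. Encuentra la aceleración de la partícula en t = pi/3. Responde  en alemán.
Wir müssen die Stammfunktion unserer Gleichung für den Snap s(t) = 810·cos(3·t) 2-mal finden. Das Integral von dem Snap ist der Ruck. Mit j(0) = 0 erhalten wir j(t) = 270·sin(3·t). Das Integral von dem Ruck, mit a(0) = -90, ergibt die Beschleunigung: a(t) = -90·cos(3·t). Aus der Gleichung für die Beschleunigung a(t) = -90·cos(3·t), setzen wir t = pi/3 ein und erhalten a = 90.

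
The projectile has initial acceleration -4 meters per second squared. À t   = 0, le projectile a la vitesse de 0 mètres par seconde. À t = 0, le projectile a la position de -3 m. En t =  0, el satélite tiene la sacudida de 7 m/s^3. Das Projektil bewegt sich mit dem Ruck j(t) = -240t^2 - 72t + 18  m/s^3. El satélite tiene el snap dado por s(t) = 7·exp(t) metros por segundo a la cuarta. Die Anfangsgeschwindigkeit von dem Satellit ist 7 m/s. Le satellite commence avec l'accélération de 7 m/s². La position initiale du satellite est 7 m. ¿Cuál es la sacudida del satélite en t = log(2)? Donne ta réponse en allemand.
Um dies zu lösen, müssen wir 1 Stammfunktion unserer Gleichung für den Snap s(t) = 7·exp(t) finden. Durch Integration von dem Snap und Verwendung der Anfangsbedingung j(0) = 7, erhalten wir j(t) = 7·exp(t). Mit j(t) = 7·exp(t) und Einsetzen von t = log(2), finden wir j = 14.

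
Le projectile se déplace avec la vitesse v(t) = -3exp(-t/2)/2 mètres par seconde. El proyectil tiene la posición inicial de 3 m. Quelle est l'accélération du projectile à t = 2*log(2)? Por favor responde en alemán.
Wir müssen unsere Gleichung für die Geschwindigkeit v(t) = -3·exp(-t/2)/2 1-mal ableiten. Durch Ableiten von der Geschwindigkeit erhalten wir die Beschleunigung: a(t) = 3·exp(-t/2)/4. Wir haben die Beschleunigung a(t) = 3·exp(-t/2)/4. Durch Einsetzen von t = 2*log(2): a(2*log(2)) = 3/8.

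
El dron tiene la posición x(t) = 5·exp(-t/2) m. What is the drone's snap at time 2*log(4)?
To solve this, we need to take 4 derivatives of our position equation x(t) = 5·exp(-t/2). Taking d/dt of x(t), we find v(t) = -5·exp(-t/2)/2. Taking d/dt of v(t), we find a(t) = 5·exp(-t/2)/4. The derivative of acceleration gives jerk: j(t) = -5·exp(-t/2)/8. The derivative of jerk gives snap: s(t) = 5·exp(-t/2)/16. From the given snap equation s(t) = 5·exp(-t/2)/16, we substitute t = 2*log(4) to get s = 5/64.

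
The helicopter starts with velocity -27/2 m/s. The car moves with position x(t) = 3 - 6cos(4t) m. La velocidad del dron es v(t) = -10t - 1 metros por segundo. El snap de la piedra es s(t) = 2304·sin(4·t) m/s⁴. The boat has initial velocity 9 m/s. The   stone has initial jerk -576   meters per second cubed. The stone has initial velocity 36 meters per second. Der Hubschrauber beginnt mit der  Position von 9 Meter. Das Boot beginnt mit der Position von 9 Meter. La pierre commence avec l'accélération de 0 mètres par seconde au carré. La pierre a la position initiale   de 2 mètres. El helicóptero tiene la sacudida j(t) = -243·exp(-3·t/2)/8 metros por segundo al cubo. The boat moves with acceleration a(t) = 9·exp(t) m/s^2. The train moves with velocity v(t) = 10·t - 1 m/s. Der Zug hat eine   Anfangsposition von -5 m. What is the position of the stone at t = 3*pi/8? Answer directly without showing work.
x(3*pi/8) = -7.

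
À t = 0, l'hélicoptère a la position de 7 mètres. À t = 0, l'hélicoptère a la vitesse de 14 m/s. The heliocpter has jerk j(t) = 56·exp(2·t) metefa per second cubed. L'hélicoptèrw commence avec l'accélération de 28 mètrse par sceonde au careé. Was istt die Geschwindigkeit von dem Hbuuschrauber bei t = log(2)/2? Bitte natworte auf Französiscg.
Nous devons trouver la primitive de notre équation du jerk j(t) = 56·exp(2·t) 2 fois. En intégrant le jerk et en utilisant la condition initiale a(0) = 28, nous obtenons a(t) = 28·exp(2·t). L'intégrale de l'accélération est la vitesse. En utilisant v(0) = 14, nous obtenons v(t) = 14·exp(2·t). En utilisant v(t) = 14·exp(2·t) et en substituant t = log(2)/2, nous trouvons v = 28.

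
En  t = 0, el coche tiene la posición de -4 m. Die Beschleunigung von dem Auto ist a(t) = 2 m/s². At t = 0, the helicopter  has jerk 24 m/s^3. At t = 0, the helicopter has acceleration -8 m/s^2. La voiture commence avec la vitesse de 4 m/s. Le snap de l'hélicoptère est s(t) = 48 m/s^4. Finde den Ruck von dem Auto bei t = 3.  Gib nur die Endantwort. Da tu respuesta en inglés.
The jerk at t = 3 is j = 0.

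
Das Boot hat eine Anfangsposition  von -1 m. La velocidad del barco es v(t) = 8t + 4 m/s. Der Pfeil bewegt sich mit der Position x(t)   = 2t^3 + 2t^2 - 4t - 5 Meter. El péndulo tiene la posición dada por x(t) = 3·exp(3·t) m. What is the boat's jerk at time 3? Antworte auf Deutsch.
Ausgehend von der Geschwindigkeit v(t) = 8·t + 4, nehmen wir 2 Ableitungen. Mit d/dt von v(t) finden wir a(t) = 8. Die Ableitung von der Beschleunigung ergibt den Ruck: j(t) = 0. Wir haben den Ruck j(t) = 0. Durch Einsetzen von t = 3: j(3) = 0.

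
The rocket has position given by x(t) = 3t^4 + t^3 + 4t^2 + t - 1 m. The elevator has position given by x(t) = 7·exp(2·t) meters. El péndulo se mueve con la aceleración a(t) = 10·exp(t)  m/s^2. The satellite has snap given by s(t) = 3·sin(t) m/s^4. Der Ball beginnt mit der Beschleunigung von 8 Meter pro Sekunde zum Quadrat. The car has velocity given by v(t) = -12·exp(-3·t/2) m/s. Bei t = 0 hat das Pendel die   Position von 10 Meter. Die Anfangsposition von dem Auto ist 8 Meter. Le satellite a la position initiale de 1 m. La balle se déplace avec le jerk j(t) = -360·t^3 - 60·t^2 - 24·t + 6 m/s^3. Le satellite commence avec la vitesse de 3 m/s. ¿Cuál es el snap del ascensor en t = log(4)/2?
Debemos derivar nuestra ecuación de la posición x(t) = 7·exp(2·t) 4 veces. Tomando d/dt de x(t), encontramos v(t) = 14·exp(2·t). Tomando d/dt de v(t), encontramos a(t) = 28·exp(2·t). Derivando la aceleración, obtenemos la sacudida: j(t) = 56·exp(2·t). La derivada de la sacudida da el snap: s(t) = 112·exp(2·t). Tenemos el snap s(t) = 112·exp(2·t). Sustituyendo t = log(4)/2: s(log(4)/2) = 448.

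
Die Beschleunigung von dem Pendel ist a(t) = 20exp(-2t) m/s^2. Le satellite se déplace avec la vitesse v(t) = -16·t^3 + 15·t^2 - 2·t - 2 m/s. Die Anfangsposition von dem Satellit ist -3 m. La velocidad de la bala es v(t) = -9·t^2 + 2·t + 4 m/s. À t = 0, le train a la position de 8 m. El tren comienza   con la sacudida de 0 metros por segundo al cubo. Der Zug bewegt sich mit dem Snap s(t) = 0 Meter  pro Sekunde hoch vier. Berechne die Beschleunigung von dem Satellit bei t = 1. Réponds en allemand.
Um dies zu lösen, müssen wir 1 Ableitung unserer Gleichung für die Geschwindigkeit v(t) = -16·t^3 + 15·t^2 - 2·t - 2 nehmen. Die Ableitung von der Geschwindigkeit ergibt die Beschleunigung: a(t) = -48·t^2 + 30·t - 2. Wir haben die Beschleunigung a(t) = -48·t^2 + 30·t - 2. Durch Einsetzen von t = 1: a(1) = -20.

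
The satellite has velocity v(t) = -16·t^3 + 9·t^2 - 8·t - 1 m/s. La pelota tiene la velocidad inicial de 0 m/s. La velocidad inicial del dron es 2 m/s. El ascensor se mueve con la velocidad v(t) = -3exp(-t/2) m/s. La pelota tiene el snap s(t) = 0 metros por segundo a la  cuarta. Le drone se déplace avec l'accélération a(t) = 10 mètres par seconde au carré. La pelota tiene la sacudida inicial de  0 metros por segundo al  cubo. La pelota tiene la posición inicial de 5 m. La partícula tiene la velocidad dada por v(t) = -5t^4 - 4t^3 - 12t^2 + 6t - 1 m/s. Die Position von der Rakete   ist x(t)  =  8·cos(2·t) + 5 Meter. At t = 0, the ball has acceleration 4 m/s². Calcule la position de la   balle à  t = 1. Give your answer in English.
Starting from snap s(t) = 0, we take 4 antiderivatives. Taking ∫s(t)dt and applying j(0) = 0, we find j(t) = 0. The integral of jerk is acceleration. Using a(0) = 4, we get a(t) = 4. Integrating acceleration and using the initial condition v(0) = 0, we get v(t) = 4·t. Finding the antiderivative of v(t) and using x(0) = 5: x(t) = 2·t^2 + 5. Using x(t) = 2·t^2 + 5 and substituting t = 1, we find x = 7.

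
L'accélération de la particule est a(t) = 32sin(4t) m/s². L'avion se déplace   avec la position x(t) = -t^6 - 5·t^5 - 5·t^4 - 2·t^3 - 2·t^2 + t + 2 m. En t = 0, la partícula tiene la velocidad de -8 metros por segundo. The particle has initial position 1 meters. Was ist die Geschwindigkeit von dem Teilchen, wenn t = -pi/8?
Wir müssen die Stammfunktion unserer Gleichung für die Beschleunigung a(t) = 32·sin(4·t) 1-mal finden. Die Stammfunktion von der Beschleunigung, mit v(0) = -8, ergibt die Geschwindigkeit: v(t) = -8·cos(4·t). Aus der Gleichung für die Geschwindigkeit v(t) = -8·cos(4·t), setzen wir t = -pi/8 ein und erhalten v = 0.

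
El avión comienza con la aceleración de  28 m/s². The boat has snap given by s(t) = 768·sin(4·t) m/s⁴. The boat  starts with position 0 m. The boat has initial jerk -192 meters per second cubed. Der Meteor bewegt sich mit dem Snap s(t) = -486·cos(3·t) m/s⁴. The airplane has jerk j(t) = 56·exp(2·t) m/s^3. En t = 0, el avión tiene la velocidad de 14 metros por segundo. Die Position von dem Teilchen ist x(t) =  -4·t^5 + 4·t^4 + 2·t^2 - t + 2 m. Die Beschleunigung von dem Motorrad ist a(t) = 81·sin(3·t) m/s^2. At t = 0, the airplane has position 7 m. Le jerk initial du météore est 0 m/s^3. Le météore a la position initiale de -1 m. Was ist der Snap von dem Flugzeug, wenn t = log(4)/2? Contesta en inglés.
To solve this, we need to take 1 derivative of our jerk equation j(t) = 56·exp(2·t). Taking d/dt of j(t), we find s(t) = 112·exp(2·t). From the given snap equation s(t) = 112·exp(2·t), we substitute t = log(4)/2 to get s = 448.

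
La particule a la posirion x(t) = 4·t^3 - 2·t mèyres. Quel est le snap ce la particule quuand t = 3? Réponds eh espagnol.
Debemos derivar nuestra ecuación de la posición x(t) = 4·t^3 - 2·t 4 veces. Derivando la posición, obtenemos la velocidad: v(t) = 12·t^2 - 2. Tomando d/dt de v(t), encontramos a(t) = 24·t. La derivada de la aceleración da la sacudida: j(t) = 24. Tomando d/dt de j(t), encontramos s(t) = 0. Usando s(t) = 0 y sustituyendo t = 3, encontramos s = 0.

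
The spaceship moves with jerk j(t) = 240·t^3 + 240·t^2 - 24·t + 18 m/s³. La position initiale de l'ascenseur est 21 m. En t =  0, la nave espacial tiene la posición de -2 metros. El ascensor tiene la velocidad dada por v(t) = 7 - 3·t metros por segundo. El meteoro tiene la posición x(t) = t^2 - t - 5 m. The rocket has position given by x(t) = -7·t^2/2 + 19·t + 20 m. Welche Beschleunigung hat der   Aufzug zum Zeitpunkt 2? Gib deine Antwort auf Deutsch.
Wir müssen unsere Gleichung für die Geschwindigkeit v(t) = 7 - 3·t 1-mal ableiten. Mit d/dt von v(t) finden wir a(t) = -3. Mit a(t) = -3 und Einsetzen von t = 2, finden wir a = -3.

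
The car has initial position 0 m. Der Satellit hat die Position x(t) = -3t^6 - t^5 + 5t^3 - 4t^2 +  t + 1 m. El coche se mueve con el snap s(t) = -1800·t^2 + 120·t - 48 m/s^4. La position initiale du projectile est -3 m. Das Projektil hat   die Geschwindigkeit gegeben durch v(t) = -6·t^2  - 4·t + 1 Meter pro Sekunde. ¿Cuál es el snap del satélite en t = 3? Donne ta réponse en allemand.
Wir müssen unsere Gleichung für die Position x(t) = -3·t^6 - t^5 + 5·t^3 - 4·t^2 + t + 1 4-mal ableiten. Die Ableitung von der Position ergibt die Geschwindigkeit: v(t) = -18·t^5 - 5·t^4 + 15·t^2 - 8·t + 1. Mit d/dt von v(t) finden wir a(t) = -90·t^4 - 20·t^3 + 30·t - 8. Die Ableitung von der Beschleunigung ergibt den Ruck: j(t) = -360·t^3 - 60·t^2 + 30. Mit d/dt von j(t) finden wir s(t) = -1080·t^2 - 120·t. Aus der Gleichung für den Snap s(t) = -1080·t^2 - 120·t, setzen wir t = 3 ein und erhalten s = -10080.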